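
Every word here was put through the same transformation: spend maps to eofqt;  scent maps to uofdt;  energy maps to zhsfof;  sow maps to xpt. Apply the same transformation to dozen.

ofape

The output letters match the input read backwards, each shifted +1: spend reversed is dneps. Two steps: reverse the string, then apply a Caesar shift of +1.
Applying it to dozen: reverse → nezod; then shift: n+1=o, e+1=f, z+1=a, o+1=p, d+1=e.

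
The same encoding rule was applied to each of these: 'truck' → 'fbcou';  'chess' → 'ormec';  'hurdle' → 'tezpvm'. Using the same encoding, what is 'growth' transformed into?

It's a Vigenère-style cipher with numeric key [12,10,8]: position i shifts by key[i mod 3].
On growth: g+12=s, r+10=b, o+8=w, w+12=i, t+10=d, h+8=p.

sbwidp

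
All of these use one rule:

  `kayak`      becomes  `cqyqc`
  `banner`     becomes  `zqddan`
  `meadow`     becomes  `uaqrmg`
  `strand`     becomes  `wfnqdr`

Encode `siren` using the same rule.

wknad

k(10)→c(2) and a(0)→q(16) fit y≡9x+16 (mod 26); the inverse of 9 mod 26 is 3. This is an affine cipher: with a=0,…,z=25, each position x becomes (9x+16) mod 26.
Applying it to siren: s(18)→9·18+16≡22=w; i(8)→9·8+16≡10=k; r(17)→9·17+16≡13=n; e(4)→9·4+16≡0=a; n(13)→9·13+16≡3=d (all mod 26).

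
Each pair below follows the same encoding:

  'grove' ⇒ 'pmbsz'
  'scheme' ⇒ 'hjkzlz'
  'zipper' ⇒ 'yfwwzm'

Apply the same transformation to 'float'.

uqbtc

g(6)→p(15) and r(17)→m(12) fit y≡21x+19 (mod 26); the inverse of 21 mod 26 is 5. This is an affine cipher: with a=0,…,z=25, each position x becomes (21x+19) mod 26.
Applying it to float: f(5)→21·5+19≡20=u; l(11)→21·11+19≡16=q; o(14)→21·14+19≡1=b; a(0)→21·0+19≡19=t; t(19)→21·19+19≡2=c (all mod 26).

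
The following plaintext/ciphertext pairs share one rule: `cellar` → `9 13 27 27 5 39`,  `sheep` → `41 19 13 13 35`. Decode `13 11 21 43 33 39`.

c(#3)→9 and e(#5)→13: differences scale by 2, so n = 2·pos + 3. Each letter becomes 2×(its alphabet position, a=1..z=26) + 3.
Reversing it on 13 11 21 43 33 39: 13→(13−3)÷2=5=e, 11→(11−3)÷2=4=d, 21→(21−3)÷2=9=i, 43→(43−3)÷2=20=t, 33→(33−3)÷2=15=o, 39→(39−3)÷2=18=r.

editor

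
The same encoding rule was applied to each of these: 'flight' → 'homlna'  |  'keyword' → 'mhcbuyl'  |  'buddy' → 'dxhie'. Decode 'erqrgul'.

command

In flight: f→h is +2, l→o is +3, i→m is +4, g→l is +5 — the shift increases by 1 each position. The shift increases by 1 at each position, starting from +2: 2, 3, 4, ….
Decoding erqrgul: e−2=c, r−3=o, q−4=m, r−5=m, g−6=a, u−7=n, l−8=d.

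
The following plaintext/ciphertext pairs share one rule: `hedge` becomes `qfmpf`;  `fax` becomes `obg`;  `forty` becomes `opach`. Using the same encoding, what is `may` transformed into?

Two shifts are in play — +1 for a/e/i/o/u, +9 for every other letter.
Applying it to may: m(cons)+9=v, a(vowel)+1=b, y(cons)+9=h.

vbh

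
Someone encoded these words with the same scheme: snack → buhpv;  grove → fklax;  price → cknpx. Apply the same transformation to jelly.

exmmz

s(18)→b(1) and n(13)→u(20) fit y≡17x+7 (mod 26); the inverse of 17 mod 26 is 23. Each letter's alphabet position (a=0..z=25) is mapped through 17·x+7 mod 26 — an affine cipher.
On jelly: j(9)→17·9+7≡4=e; e(4)→17·4+7≡23=x; l(11)→17·11+7≡12=m; l(11)→17·11+7≡12=m; y(24)→17·24+7≡25=z (all mod 26).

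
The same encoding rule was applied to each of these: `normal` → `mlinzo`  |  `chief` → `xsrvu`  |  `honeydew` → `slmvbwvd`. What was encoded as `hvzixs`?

search

This is the alphabet-reversal cipher (Atbash): a becomes z, b becomes y, etc.
Decoding hvzixs: h↔s, v↔e, z↔a, i↔r, x↔c, s↔h.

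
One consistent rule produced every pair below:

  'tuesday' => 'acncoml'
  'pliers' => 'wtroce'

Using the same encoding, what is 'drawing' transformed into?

In tuesday: t→a is +7, u→c is +8, e→n is +9, s→c is +10 — the shift increases by 1 each position. Each letter shifts forward by (position + 7), i.e. 7, 8, 9, … — the shift grows by one for each successive letter.
On drawing: d+7=k, r+8=z, a+9=j, w+10=g, i+11=t, n+12=z, g+13=t.

kzjgtzt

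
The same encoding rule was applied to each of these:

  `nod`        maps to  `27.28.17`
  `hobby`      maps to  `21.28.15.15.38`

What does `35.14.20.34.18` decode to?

vague

Each letter is replaced by its alphabet position (a=1..z=26) + 13.
Reversing it on 35.14.20.34.18: 35→(35−13)÷1=22=v, 14→(14−13)÷1=1=a, 20→(20−13)÷1=7=g, 34→(34−13)÷1=21=u, 18→(18−13)÷1=5=e.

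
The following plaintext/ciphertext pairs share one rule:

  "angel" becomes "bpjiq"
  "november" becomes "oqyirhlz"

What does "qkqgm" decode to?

In angel: a→b is +1, n→p is +2, g→j is +3, e→i is +4 — the shift increases by 1 each position. Each letter shifts forward by (position + 1), i.e. 1, 2, 3, … — the shift grows by one for each successive letter.
Reversing it on qkqgm: q−1=p, k−2=i, q−3=n, g−4=c, m−5=h.

pinch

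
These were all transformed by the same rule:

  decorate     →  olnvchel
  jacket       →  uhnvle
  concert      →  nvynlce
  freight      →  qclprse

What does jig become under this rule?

upr

The shift depends on letter class: consonant d→o is +11, but vowel e→l is +7. The rule splits by letter class: vowels +7, consonants +11.
Applying it to jig: j(cons)+11=u, i(vowel)+7=p, g(cons)+11=r.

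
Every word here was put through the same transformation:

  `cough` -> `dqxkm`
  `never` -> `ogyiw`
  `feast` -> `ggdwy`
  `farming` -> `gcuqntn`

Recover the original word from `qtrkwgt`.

In cough: c→d is +1, o→q is +2, u→x is +3, g→k is +4 — the shift increases by 1 each position. The shift increases by 1 at each position, starting from +1: 1, 2, 3, ….
Undoing it on qtrkwgt: q−1=p, t−2=r, r−3=o, k−4=g, w−5=r, g−6=a, t−7=m.

program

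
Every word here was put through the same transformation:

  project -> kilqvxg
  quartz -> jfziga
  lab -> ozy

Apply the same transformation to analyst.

zmzobhg

Each letter is replaced by its mirror in the alphabet: a↔z, b↔y, c↔x, and so on (the Atbash cipher).
On analyst: a↔z, n↔m, a↔z, l↔o, y↔b, s↔h, t↔g.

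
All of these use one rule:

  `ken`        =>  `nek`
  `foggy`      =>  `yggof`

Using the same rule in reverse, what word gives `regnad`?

danger

The output letters match the input read backwards: ken reversed is nek. It's just the letters in reverse order.
Reversing it on regnad: then reverse → danger.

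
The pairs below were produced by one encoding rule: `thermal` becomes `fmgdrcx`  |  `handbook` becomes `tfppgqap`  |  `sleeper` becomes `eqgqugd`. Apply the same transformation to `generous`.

Shifts by position in thermal: pos 0: t→f (+12), pos 1: h→m (+5), pos 2: e→g (+2), pos 3: r→d (+12), pos 4: m→r (+5), pos 5: a→c (+2) — repeating every 3. The shifts repeat in a cycle of length 3: positions 0,1,… shift by +12, +5, +2, then the pattern repeats.
On generous: g+12=s, e+5=j, n+2=p, e+12=q, r+5=w, o+2=q, u+12=g, s+5=x.

sjpqwqgx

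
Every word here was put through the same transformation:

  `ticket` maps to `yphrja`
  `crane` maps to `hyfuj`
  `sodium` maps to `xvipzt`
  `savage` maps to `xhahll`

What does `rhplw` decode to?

Shifts by position in ticket: pos 0: t→y (+5), pos 1: i→p (+7), pos 2: c→h (+5), pos 3: k→r (+7) — repeating every 2. The shifts repeat in a cycle of length 2: positions 0,1,… shift by +5, +7, then the pattern repeats.
Reversing it on rhplw: r−5=m, h−7=a, p−5=k, l−7=e, w−5=r.

maker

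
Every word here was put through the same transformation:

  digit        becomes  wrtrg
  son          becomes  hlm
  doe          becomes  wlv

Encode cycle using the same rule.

Each pair mirrors across the alphabet (d↔w, i↔r, g↔t): positions sum to 25. This is the alphabet-reversal cipher (Atbash): a becomes z, b becomes y, etc.
For cycle: c↔x, y↔b, c↔x, l↔o, e↔v.

xbxov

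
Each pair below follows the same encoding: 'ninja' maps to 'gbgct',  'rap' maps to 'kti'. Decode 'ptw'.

wad

Compare letters: n→g is +19, i→b is +19, n→g is +19 — a constant shift. This is a Caesar cipher with shift 19.
Undoing it on ptw: p−19=w, t−19=a, w−19=d.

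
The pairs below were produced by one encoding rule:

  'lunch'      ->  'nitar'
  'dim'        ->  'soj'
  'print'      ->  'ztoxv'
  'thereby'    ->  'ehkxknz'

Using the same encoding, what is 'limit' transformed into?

Read the word backwards and shift each letter +6.
On limit: reverse → timil; then shift: t+6=z, i+6=o, m+6=s, i+6=o, l+6=r.

zosor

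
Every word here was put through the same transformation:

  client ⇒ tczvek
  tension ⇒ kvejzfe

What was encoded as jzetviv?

sincere

Compare letters: c→t is +17, l→c is +17, i→z is +17 — a constant shift. It's a constant shift of +17 (ROT17).
Reversing it on jzetviv: j−17=s, z−17=i, e−17=n, t−17=c, v−17=e, i−17=r, v−17=e.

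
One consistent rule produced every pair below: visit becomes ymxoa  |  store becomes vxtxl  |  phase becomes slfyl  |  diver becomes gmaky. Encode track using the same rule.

wvfir

In visit: v→y is +3, i→m is +4, s→x is +5, i→o is +6 — the shift increases by 1 each position. Letter i (0-indexed) is shifted by i+3, so successive shifts are 3, 4, 5, ….
Applying it to track: t+3=w, r+4=v, a+5=f, c+6=i, k+7=r.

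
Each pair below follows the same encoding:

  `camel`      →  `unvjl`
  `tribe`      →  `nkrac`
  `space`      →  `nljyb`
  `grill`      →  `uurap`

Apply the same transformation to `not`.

cxw

The word is reversed, then every letter is shifted forward by 9.
Applying it to not: reverse → ton; then shift: t+9=c, o+9=x, n+9=w.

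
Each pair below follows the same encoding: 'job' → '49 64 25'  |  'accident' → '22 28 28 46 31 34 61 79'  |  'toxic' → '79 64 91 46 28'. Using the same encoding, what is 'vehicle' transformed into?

j(#10)→49 and o(#15)→64: differences scale by 3, so n = 3·pos + 19. With a=1..z=26, the number is 3·pos + 19.
For vehicle: v=22→85, e=5→34, h=8→43, i=9→46, c=3→28, l=12→55, e=5→34.

85 34 43 46 28 55 34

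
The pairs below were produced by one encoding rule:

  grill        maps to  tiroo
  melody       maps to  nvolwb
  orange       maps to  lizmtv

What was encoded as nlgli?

Each pair mirrors across the alphabet (g↔t, r↔i, i↔r): positions sum to 25. Letters are reflected about the middle of the alphabet (position → 25−position): Atbash.
Decoding nlgli: n↔m, l↔o, g↔t, l↔o, i↔r.

motor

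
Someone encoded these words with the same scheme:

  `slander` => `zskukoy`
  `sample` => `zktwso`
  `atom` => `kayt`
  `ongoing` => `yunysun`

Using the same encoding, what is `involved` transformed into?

sucyscok

The rule splits by letter class: vowels +10, consonants +7.
On involved: i(vowel)+10=s, n(cons)+7=u, v(cons)+7=c, o(vowel)+10=y, l(cons)+7=s, v(cons)+7=c, e(vowel)+10=o, d(cons)+7=k.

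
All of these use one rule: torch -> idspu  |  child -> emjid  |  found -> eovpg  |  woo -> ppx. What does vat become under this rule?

ubw

The output letters match the input read backwards, each shifted +1: torch reversed is hcrot. Two steps: reverse the string, then apply a Caesar shift of +1.
Applying it to vat: reverse → tav; then shift: t+1=u, a+1=b, v+1=w.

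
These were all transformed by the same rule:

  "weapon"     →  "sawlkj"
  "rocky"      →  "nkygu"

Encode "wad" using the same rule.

swz

Compare letters: w→s is +22, e→a is +22, a→w is +22 — a constant shift. Every letter moves 22 places later in the alphabet, wrapping around z→a.
Applying it to wad: w+22=s, a+22=w, d+22=z.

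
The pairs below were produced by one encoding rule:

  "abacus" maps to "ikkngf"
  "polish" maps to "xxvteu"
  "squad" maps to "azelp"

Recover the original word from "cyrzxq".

uphold

In abacus: a→i is +8, b→k is +9, a→k is +10, c→n is +11 — the shift increases by 1 each position. Each letter shifts forward by (position + 8), i.e. 8, 9, 10, … — the shift grows by one for each successive letter.
Undoing it on cyrzxq: c−8=u, y−9=p, r−10=h, z−11=o, x−12=l, q−13=d.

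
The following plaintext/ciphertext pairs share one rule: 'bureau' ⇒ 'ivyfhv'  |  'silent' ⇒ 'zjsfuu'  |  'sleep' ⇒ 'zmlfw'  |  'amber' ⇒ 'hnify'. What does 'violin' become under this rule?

cjvmpo

The shifts repeat in a cycle of length 2: positions 0,1,… shift by +7, +1, then the pattern repeats.
On violin: v+7=c, i+1=j, o+7=v, l+1=m, i+7=p, n+1=o.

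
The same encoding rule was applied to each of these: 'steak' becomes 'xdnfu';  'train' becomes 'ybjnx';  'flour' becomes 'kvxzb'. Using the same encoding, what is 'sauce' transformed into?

xkdho

The shifts repeat in a cycle of length 3: positions 0,1,… shift by +5, +10, +9, then the pattern repeats.
Applying it to sauce: s+5=x, a+10=k, u+9=d, c+5=h, e+10=o.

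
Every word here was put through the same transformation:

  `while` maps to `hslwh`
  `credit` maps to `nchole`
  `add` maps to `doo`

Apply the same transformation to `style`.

dejwh

The shift depends on letter class: consonant w→h is +11, but vowel i→l is +3. Two shifts are in play — +3 for a/e/i/o/u, +11 for every other letter.
For style: s(cons)+11=d, t(cons)+11=e, y(cons)+11=j, l(cons)+11=w, e(vowel)+3=h.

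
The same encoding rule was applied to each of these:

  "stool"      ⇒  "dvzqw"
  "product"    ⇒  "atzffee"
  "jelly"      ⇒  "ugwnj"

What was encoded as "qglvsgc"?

Shifts by position in stool: pos 0: s→d (+11), pos 1: t→v (+2), pos 2: o→z (+11), pos 3: o→q (+2) — repeating every 2. It's a Vigenère-style cipher with numeric key [11,2]: position i shifts by key[i mod 2].
Reversing it on qglvsgc: q−11=f, g−2=e, l−11=a, v−2=t, s−11=h, g−2=e, c−11=r.

feather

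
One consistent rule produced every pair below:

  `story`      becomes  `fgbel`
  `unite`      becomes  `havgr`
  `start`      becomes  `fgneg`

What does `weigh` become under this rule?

Compare letters: s→f is +13, t→g is +13, o→b is +13 — a constant shift. It's a constant shift of +13 (ROT13).
Applying it to weigh: w+13=j, e+13=r, i+13=v, g+13=t, h+13=u.

jrvtu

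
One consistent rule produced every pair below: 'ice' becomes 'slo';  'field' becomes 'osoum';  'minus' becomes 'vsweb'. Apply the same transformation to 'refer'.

The shift depends on letter class: consonant c→l is +9, but vowel i→s is +10. Vowels shift forward by 10 and consonants shift forward by 9.
For refer: r(cons)+9=a, e(vowel)+10=o, f(cons)+9=o, e(vowel)+10=o, r(cons)+9=a.

aoooa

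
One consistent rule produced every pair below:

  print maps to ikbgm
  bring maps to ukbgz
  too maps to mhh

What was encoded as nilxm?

Compare letters: p→i is +19, r→k is +19, i→b is +19 — a constant shift. Every letter moves 19 places later in the alphabet, wrapping around z→a.
Undoing it on nilxm: n−19=u, i−19=p, l−19=s, x−19=e, m−19=t.

upset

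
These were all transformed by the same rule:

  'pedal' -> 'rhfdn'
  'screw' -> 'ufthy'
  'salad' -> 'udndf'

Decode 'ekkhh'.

Shifts by position in pedal: pos 0: p→r (+2), pos 1: e→h (+3), pos 2: d→f (+2), pos 3: a→d (+3) — repeating every 2. It's a Vigenère-style cipher with numeric key [2,3]: position i shifts by key[i mod 2].
Decoding ekkhh: e−2=c, k−3=h, k−2=i, h−3=e, h−2=f.

chief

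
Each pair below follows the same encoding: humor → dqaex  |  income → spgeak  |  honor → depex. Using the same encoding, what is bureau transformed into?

h(7)→d(3) and u(20)→q(16) fit y≡15x+2 (mod 26); the inverse of 15 mod 26 is 7. This is an affine cipher: with a=0,…,z=25, each position x becomes (15x+2) mod 26.
Applying it to bureau: b(1)→15·1+2≡17=r; u(20)→15·20+2≡16=q; r(17)→15·17+2≡23=x; e(4)→15·4+2≡10=k; a(0)→15·0+2≡2=c; u(20)→15·20+2≡16=q (all mod 26).

rqxkcq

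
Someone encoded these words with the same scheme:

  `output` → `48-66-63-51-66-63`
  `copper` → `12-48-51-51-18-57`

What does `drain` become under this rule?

15-57-6-30-45

o(#15)→48 and u(#21)→66: differences scale by 3, so n = 3·pos + 3. Each letter becomes 3×(its alphabet position, a=1..z=26) + 3.
For drain: d=4→15, r=18→57, a=1→6, i=9→30, n=14→45.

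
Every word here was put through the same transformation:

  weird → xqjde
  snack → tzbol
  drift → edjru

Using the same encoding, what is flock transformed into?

gxpol

It's a Vigenère-style cipher with numeric key [1,12]: position i shifts by key[i mod 2].
On flock: f+1=g, l+12=x, o+1=p, c+12=o, k+1=l.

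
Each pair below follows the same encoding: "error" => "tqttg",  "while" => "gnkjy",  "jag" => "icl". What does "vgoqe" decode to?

The output letters match the input read backwards, each shifted +2: error reversed is rorre. The word is reversed, then every letter is shifted forward by 2.
Reversing it on vgoqe: shift back: v−2=t, g−2=e, o−2=m, q−2=o, e−2=c → temoc; then reverse → comet.

comet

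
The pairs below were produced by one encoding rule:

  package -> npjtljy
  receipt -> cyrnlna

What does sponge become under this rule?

The output letters match the input read backwards, each shifted +9: package reversed is egakcap. Two steps: reverse the string, then apply a Caesar shift of +9.
On sponge: reverse → egnops; then shift: e+9=n, g+9=p, n+9=w, o+9=x, p+9=y, s+9=b.

npwxyb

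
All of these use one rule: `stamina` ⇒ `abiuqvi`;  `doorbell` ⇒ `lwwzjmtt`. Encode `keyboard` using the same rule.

Compare letters: s→a is +8, t→b is +8, a→i is +8 — a constant shift. This is a Caesar cipher with shift 8.
On keyboard: k+8=s, e+8=m, y+8=g, b+8=j, o+8=w, a+8=i, r+8=z, d+8=l.

smgjwizl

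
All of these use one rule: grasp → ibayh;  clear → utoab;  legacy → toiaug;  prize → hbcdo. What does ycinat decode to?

signal

Each letter's alphabet position (a=0..z=25) is mapped through 23·x+0 mod 26 — an affine cipher.
Undoing it on ycinat: y(24)→17·(24−0)≡18=s; c(2)→17·(2−0)≡8=i; i(8)→17·(8−0)≡6=g; n(13)→17·(13−0)≡13=n; a(0)→17·(0−0)≡0=a; t(19)→17·(19−0)≡11=l (all mod 26).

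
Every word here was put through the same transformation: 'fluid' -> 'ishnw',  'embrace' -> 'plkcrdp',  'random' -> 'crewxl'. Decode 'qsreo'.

plant

f(5)→i(8) and l(11)→s(18) fit y≡19x+17 (mod 26); the inverse of 19 mod 26 is 11. Each letter's alphabet position (a=0..z=25) is mapped through 19·x+17 mod 26 — an affine cipher.
Undoing it on qsreo: q(16)→11·(16−17)≡15=p; s(18)→11·(18−17)≡11=l; r(17)→11·(17−17)≡0=a; e(4)→11·(4−17)≡13=n; o(14)→11·(14−17)≡19=t (all mod 26).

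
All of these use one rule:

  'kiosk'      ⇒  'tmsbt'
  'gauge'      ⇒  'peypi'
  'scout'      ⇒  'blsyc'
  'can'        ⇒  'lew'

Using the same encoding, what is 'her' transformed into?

The shift depends on letter class: consonant k→t is +9, but vowel i→m is +4. Two shifts are in play — +4 for a/e/i/o/u, +9 for every other letter.
Applying it to her: h(cons)+9=q, e(vowel)+4=i, r(cons)+9=a.

qia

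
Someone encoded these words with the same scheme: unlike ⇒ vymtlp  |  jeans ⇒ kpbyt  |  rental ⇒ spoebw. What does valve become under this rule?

Shifts by position in unlike: pos 0: u→v (+1), pos 1: n→y (+11), pos 2: l→m (+1), pos 3: i→t (+11) — repeating every 2. The shifts repeat in a cycle of length 2: positions 0,1,… shift by +1, +11, then the pattern repeats.
Applying it to valve: v+1=w, a+11=l, l+1=m, v+11=g, e+1=f.

wlmgf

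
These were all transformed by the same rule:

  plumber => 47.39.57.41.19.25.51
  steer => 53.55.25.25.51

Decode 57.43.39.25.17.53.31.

unleash

p(#16)→47 and l(#12)→39: differences scale by 2, so n = 2·pos + 15. The formula is n = 2×(alphabet index, a=1) + 15.
Decoding 57.43.39.25.17.53.31: 57→(57−15)÷2=21=u, 43→(43−15)÷2=14=n, 39→(39−15)÷2=12=l, 25→(25−15)÷2=5=e, 17→(17−15)÷2=1=a, 53→(53−15)÷2=19=s, 31→(31−15)÷2=8=h.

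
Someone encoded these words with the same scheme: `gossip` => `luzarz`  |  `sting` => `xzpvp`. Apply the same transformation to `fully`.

kasth

In gossip: g→l is +5, o→u is +6, s→z is +7, s→a is +8 — the shift increases by 1 each position. Letter i (0-indexed) is shifted by i+5, so successive shifts are 5, 6, 7, ….
For fully: f+5=k, u+6=a, l+7=s, l+8=t, y+9=h.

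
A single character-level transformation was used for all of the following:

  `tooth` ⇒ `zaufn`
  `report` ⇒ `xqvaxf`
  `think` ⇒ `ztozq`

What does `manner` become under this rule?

Shifts by position in tooth: pos 0: t→z (+6), pos 1: o→a (+12), pos 2: o→u (+6), pos 3: t→f (+12) — repeating every 2. A repeating key of period 2 is used — shifts +6, +12 over and over.
On manner: m+6=s, a+12=m, n+6=t, n+12=z, e+6=k, r+12=d.

smtzkd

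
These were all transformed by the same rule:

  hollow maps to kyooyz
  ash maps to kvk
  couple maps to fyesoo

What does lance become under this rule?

The shift depends on letter class: consonant h→k is +3, but vowel o→y is +10. Two shifts are in play — +10 for a/e/i/o/u, +3 for every other letter.
On lance: l(cons)+3=o, a(vowel)+10=k, n(cons)+3=q, c(cons)+3=f, e(vowel)+10=o.

okqfo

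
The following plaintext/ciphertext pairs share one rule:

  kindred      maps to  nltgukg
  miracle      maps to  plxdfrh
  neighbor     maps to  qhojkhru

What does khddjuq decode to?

The shifts repeat in a cycle of length 3: positions 0,1,… shift by +3, +3, +6, then the pattern repeats.
Undoing it on khddjuq: k−3=h, h−3=e, d−6=x, d−3=a, j−3=g, u−6=o, q−3=n.

hexagon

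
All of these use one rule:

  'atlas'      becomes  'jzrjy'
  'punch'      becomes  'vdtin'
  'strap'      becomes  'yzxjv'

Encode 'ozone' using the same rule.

The shift depends on letter class: consonant t→z is +6, but vowel a→j is +9. The rule splits by letter class: vowels +9, consonants +6.
On ozone: o(vowel)+9=x, z(cons)+6=f, o(vowel)+9=x, n(cons)+6=t, e(vowel)+9=n.

xfxtn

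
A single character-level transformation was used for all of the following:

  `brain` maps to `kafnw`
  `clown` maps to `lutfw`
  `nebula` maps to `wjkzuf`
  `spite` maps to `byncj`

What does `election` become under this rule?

jujlcntw

The shift depends on letter class: consonant b→k is +9, but vowel a→f is +5. The rule splits by letter class: vowels +5, consonants +9.
For election: e(vowel)+5=j, l(cons)+9=u, e(vowel)+5=j, c(cons)+9=l, t(cons)+9=c, i(vowel)+5=n, o(vowel)+5=t, n(cons)+9=w.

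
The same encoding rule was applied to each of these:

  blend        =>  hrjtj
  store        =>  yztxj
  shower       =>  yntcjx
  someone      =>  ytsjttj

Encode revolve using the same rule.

xjbtrbj

The shift depends on letter class: consonant b→h is +6, but vowel e→j is +5. Two shifts are in play — +5 for a/e/i/o/u, +6 for every other letter.
Applying it to revolve: r(cons)+6=x, e(vowel)+5=j, v(cons)+6=b, o(vowel)+5=t, l(cons)+6=r, v(cons)+6=b, e(vowel)+5=j.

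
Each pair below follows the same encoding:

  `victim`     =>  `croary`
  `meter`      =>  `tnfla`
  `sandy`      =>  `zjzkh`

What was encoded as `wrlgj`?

pizza

The shifts repeat in a cycle of length 3: positions 0,1,… shift by +7, +9, +12, then the pattern repeats.
Reversing it on wrlgj: w−7=p, r−9=i, l−12=z, g−7=z, j−9=a.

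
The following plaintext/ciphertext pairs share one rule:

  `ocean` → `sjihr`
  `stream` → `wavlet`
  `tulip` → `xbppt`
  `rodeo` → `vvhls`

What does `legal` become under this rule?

Shifts by position in ocean: pos 0: o→s (+4), pos 1: c→j (+7), pos 2: e→i (+4), pos 3: a→h (+7) — repeating every 2. A repeating key of period 2 is used — shifts +4, +7 over and over.
Applying it to legal: l+4=p, e+7=l, g+4=k, a+7=h, l+4=p.

plkhp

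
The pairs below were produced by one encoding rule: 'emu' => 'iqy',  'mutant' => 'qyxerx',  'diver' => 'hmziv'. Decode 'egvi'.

Compare letters: e→i is +4, m→q is +4, u→y is +4 — a constant shift. It's a constant shift of +4 (ROT4).
Reversing it on egvi: e−4=a, g−4=c, v−4=r, i−4=e.

acre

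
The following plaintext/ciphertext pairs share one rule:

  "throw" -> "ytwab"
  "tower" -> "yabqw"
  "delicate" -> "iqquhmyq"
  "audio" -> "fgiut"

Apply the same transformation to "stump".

Shifts by position in throw: pos 0: t→y (+5), pos 1: h→t (+12), pos 2: r→w (+5), pos 3: o→a (+12) — repeating every 2. The shifts repeat in a cycle of length 2: positions 0,1,… shift by +5, +12, then the pattern repeats.
On stump: s+5=x, t+12=f, u+5=z, m+12=y, p+5=u.

xfzyu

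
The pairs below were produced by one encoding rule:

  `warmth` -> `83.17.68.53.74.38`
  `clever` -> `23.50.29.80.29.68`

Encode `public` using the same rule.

62.77.20.50.41.23

The formula is n = 3×(alphabet index, a=1) + 14.
On public: p=16→62, u=21→77, b=2→20, l=12→50, i=9→41, c=3→23.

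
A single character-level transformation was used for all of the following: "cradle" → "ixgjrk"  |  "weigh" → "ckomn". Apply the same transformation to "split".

Compare letters: c→i is +6, r→x is +6, a→g is +6 — a constant shift. It's a constant shift of +6 (ROT6).
For split: s+6=y, p+6=v, l+6=r, i+6=o, t+6=z.

yvroz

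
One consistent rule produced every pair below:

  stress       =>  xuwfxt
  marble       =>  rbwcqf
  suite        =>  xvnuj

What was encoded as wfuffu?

Shifts by position in stress: pos 0: s→x (+5), pos 1: t→u (+1), pos 2: r→w (+5), pos 3: e→f (+1) — repeating every 2. The shifts repeat in a cycle of length 2: positions 0,1,… shift by +5, +1, then the pattern repeats.
Undoing it on wfuffu: w−5=r, f−1=e, u−5=p, f−1=e, f−5=a, u−1=t.

repeat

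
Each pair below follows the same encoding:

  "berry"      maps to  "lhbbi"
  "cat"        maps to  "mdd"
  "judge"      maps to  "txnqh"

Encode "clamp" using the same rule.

mvdwz

The shift depends on letter class: consonant b→l is +10, but vowel e→h is +3. Two shifts are in play — +3 for a/e/i/o/u, +10 for every other letter.
Applying it to clamp: c(cons)+10=m, l(cons)+10=v, a(vowel)+3=d, m(cons)+10=w, p(cons)+10=z.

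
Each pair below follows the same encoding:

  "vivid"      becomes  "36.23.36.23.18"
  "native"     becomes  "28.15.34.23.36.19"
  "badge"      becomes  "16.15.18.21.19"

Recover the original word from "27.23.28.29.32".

v is letter #22 and maps to 36: an offset of 14. Letters become their 1-based position plus 14 (so a→15, b→16, …).
Decoding 27.23.28.29.32: 27→(27−14)÷1=13=m, 23→(23−14)÷1=9=i, 28→(28−14)÷1=14=n, 29→(29−14)÷1=15=o, 32→(32−14)÷1=18=r.

minor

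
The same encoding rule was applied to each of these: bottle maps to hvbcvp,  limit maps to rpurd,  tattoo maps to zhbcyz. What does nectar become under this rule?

In bottle: b→h is +6, o→v is +7, t→b is +8, t→c is +9 — the shift increases by 1 each position. Letter i (0-indexed) is shifted by i+6, so successive shifts are 6, 7, 8, ….
Applying it to nectar: n+6=t, e+7=l, c+8=k, t+9=c, a+10=k, r+11=c.

tlkckc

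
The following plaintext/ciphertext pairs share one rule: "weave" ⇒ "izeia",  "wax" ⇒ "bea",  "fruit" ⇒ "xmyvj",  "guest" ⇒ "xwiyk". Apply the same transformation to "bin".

rmf

The output letters match the input read backwards, each shifted +4: weave reversed is evaew. Two steps: reverse the string, then apply a Caesar shift of +4.
On bin: reverse → nib; then shift: n+4=r, i+4=m, b+4=f.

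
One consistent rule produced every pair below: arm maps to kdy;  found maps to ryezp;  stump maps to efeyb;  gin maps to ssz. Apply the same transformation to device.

The shift depends on letter class: consonant r→d is +12, but vowel a→k is +10. Two shifts are in play — +10 for a/e/i/o/u, +12 for every other letter.
On device: d(cons)+12=p, e(vowel)+10=o, v(cons)+12=h, i(vowel)+10=s, c(cons)+12=o, e(vowel)+10=o.

pohsoo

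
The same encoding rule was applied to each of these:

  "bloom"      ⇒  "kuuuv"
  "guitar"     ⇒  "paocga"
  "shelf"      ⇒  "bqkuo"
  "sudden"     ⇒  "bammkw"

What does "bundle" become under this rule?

kawmuk

The shift depends on letter class: consonant b→k is +9, but vowel o→u is +6. Vowels shift forward by 6 and consonants shift forward by 9.
Applying it to bundle: b(cons)+9=k, u(vowel)+6=a, n(cons)+9=w, d(cons)+9=m, l(cons)+9=u, e(vowel)+6=k.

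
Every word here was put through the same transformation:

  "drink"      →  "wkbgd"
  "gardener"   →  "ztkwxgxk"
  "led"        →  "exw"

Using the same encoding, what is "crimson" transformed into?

Compare letters: d→w is +19, r→k is +19, i→b is +19 — a constant shift. This is a Caesar cipher with shift 19.
For crimson: c+19=v, r+19=k, i+19=b, m+19=f, s+19=l, o+19=h, n+19=g.

vkbflhg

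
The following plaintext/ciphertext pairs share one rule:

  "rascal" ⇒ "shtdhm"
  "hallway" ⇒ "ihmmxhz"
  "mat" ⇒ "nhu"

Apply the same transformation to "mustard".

nbtuhse

The shift depends on letter class: consonant r→s is +1, but vowel a→h is +7. Two shifts are in play — +7 for a/e/i/o/u, +1 for every other letter.
For mustard: m(cons)+1=n, u(vowel)+7=b, s(cons)+1=t, t(cons)+1=u, a(vowel)+7=h, r(cons)+1=s, d(cons)+1=e.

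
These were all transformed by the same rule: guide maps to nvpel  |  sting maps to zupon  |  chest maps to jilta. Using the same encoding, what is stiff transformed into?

zupgm

The shifts repeat in a cycle of length 2: positions 0,1,… shift by +7, +1, then the pattern repeats.
On stiff: s+7=z, t+1=u, i+7=p, f+1=g, f+7=m.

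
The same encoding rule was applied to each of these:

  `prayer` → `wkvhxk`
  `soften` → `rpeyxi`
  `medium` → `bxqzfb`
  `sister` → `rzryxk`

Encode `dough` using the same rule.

qpfls

p(15)→w(22) and r(17)→k(10) fit y≡7x+21 (mod 26); the inverse of 7 mod 26 is 15. This is an affine cipher: with a=0,…,z=25, each position x becomes (7x+21) mod 26.
On dough: d(3)→7·3+21≡16=q; o(14)→7·14+21≡15=p; u(20)→7·20+21≡5=f; g(6)→7·6+21≡11=l; h(7)→7·7+21≡18=s (all mod 26).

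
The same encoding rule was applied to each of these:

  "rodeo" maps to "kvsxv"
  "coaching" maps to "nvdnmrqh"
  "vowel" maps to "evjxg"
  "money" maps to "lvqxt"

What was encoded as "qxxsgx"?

Each letter's alphabet position (a=0..z=25) is mapped through 5·x+3 mod 26 — an affine cipher.
Undoing it on qxxsgx: q(16)→21·(16−3)≡13=n; x(23)→21·(23−3)≡4=e; x(23)→21·(23−3)≡4=e; s(18)→21·(18−3)≡3=d; g(6)→21·(6−3)≡11=l; x(23)→21·(23−3)≡4=e (all mod 26).

needle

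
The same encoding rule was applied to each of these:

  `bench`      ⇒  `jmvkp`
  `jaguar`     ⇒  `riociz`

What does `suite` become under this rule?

acqbm

Compare letters: b→j is +8, e→m is +8, n→v is +8 — a constant shift. This is a Caesar cipher with shift 8.
Applying it to suite: s+8=a, u+8=c, i+8=q, t+8=b, e+8=m.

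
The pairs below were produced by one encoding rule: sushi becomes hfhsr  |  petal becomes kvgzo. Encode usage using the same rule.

Each pair mirrors across the alphabet (s↔h, u↔f, s↔h): positions sum to 25. Each letter is replaced by its mirror in the alphabet: a↔z, b↔y, c↔x, and so on (the Atbash cipher).
On usage: u↔f, s↔h, a↔z, g↔t, e↔v.

fhztv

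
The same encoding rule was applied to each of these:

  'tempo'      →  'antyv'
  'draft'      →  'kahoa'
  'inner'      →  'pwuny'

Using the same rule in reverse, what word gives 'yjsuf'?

Shifts by position in tempo: pos 0: t→a (+7), pos 1: e→n (+9), pos 2: m→t (+7), pos 3: p→y (+9) — repeating every 2. It's a Vigenère-style cipher with numeric key [7,9]: position i shifts by key[i mod 2].
Undoing it on yjsuf: y−7=r, j−9=a, s−7=l, u−9=l, f−7=y.

rally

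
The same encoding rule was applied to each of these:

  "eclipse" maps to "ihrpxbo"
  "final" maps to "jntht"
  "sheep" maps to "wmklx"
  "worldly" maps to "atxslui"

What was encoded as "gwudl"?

In eclipse: e→i is +4, c→h is +5, l→r is +6, i→p is +7 — the shift increases by 1 each position. The shift increases by 1 at each position, starting from +4: 4, 5, 6, ….
Reversing it on gwudl: g−4=c, w−5=r, u−6=o, d−7=w, l−8=d.

crowd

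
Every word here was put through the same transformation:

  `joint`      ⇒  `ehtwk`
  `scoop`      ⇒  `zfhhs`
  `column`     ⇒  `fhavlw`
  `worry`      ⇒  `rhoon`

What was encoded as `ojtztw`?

j(9)→e(4) and o(14)→h(7) fit y≡11x+9 (mod 26); the inverse of 11 mod 26 is 19. This is an affine cipher: with a=0,…,z=25, each position x becomes (11x+9) mod 26.
Reversing it on ojtztw: o(14)→19·(14−9)≡17=r; j(9)→19·(9−9)≡0=a; t(19)→19·(19−9)≡8=i; z(25)→19·(25−9)≡18=s; t(19)→19·(19−9)≡8=i; w(22)→19·(22−9)≡13=n (all mod 26).

raisin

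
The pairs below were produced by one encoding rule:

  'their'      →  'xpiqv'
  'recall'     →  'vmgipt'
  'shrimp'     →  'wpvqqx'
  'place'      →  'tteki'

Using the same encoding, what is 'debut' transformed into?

Shifts by position in their: pos 0: t→x (+4), pos 1: h→p (+8), pos 2: e→i (+4), pos 3: i→q (+8) — repeating every 2. It's a Vigenère-style cipher with numeric key [4,8]: position i shifts by key[i mod 2].
For debut: d+4=h, e+8=m, b+4=f, u+8=c, t+4=x.

hmfcx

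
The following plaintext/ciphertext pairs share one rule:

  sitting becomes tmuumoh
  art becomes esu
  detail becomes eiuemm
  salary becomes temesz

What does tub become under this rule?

The shift depends on letter class: consonant s→t is +1, but vowel i→m is +4. Two shifts are in play — +4 for a/e/i/o/u, +1 for every other letter.
Applying it to tub: t(cons)+1=u, u(vowel)+4=y, b(cons)+1=c.

uyc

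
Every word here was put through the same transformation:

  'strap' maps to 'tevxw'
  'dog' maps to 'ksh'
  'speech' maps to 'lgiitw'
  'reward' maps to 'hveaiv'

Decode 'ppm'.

ill

Two steps: reverse the string, then apply a Caesar shift of +4.
Reversing it on ppm: shift back: p−4=l, p−4=l, m−4=i → lli; then reverse → ill.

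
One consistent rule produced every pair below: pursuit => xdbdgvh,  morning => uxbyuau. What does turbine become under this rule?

The shift increases by 1 at each position, starting from +8: 8, 9, 10, ….
For turbine: t+8=b, u+9=d, r+10=b, b+11=m, i+12=u, n+13=a, e+14=s.

bdbmuas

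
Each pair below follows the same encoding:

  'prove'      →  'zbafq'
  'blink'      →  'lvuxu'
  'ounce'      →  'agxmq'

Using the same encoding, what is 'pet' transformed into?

zqd

The shift depends on letter class: consonant p→z is +10, but vowel o→a is +12. The rule splits by letter class: vowels +12, consonants +10.
Applying it to pet: p(cons)+10=z, e(vowel)+12=q, t(cons)+10=d.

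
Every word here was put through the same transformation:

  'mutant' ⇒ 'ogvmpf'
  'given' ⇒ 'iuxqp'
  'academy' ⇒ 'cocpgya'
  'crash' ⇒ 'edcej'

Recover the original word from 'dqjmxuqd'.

Shifts by position in mutant: pos 0: m→o (+2), pos 1: u→g (+12), pos 2: t→v (+2), pos 3: a→m (+12) — repeating every 2. The shifts repeat in a cycle of length 2: positions 0,1,… shift by +2, +12, then the pattern repeats.
Decoding dqjmxuqd: d−2=b, q−12=e, j−2=h, m−12=a, x−2=v, u−12=i, q−2=o, d−12=r.

behavior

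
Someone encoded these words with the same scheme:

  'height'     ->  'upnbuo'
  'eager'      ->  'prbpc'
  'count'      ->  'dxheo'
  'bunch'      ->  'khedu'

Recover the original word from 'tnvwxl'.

wisdom

h(7)→u(20) and e(4)→p(15) fit y≡19x+17 (mod 26); the inverse of 19 mod 26 is 11. Each letter's alphabet position (a=0..z=25) is mapped through 19·x+17 mod 26 — an affine cipher.
Reversing it on tnvwxl: t(19)→11·(19−17)≡22=w; n(13)→11·(13−17)≡8=i; v(21)→11·(21−17)≡18=s; w(22)→11·(22−17)≡3=d; x(23)→11·(23−17)≡14=o; l(11)→11·(11−17)≡12=m (all mod 26).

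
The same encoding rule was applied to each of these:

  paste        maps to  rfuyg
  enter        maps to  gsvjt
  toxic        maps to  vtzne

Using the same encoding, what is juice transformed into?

lzkhg

Shifts by position in paste: pos 0: p→r (+2), pos 1: a→f (+5), pos 2: s→u (+2), pos 3: t→y (+5) — repeating every 2. It's a Vigenère-style cipher with numeric key [2,5]: position i shifts by key[i mod 2].
On juice: j+2=l, u+5=z, i+2=k, c+5=h, e+2=g.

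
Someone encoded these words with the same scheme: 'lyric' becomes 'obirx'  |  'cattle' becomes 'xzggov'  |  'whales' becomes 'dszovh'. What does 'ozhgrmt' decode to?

Each pair mirrors across the alphabet (l↔o, y↔b, r↔i): positions sum to 25. This is the alphabet-reversal cipher (Atbash): a becomes z, b becomes y, etc.
Reversing it on ozhgrmt: o↔l, z↔a, h↔s, g↔t, r↔i, m↔n, t↔g.

lasting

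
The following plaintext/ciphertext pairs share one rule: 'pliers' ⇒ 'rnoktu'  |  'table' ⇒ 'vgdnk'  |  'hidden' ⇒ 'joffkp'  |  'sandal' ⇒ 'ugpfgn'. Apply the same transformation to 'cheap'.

The shift depends on letter class: consonant p→r is +2, but vowel i→o is +6. Vowels shift forward by 6 and consonants shift forward by 2.
On cheap: c(cons)+2=e, h(cons)+2=j, e(vowel)+6=k, a(vowel)+6=g, p(cons)+2=r.

ejkgr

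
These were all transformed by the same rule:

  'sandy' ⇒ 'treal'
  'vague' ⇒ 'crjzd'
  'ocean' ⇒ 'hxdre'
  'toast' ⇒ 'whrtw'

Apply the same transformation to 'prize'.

kqpod

s(18)→t(19) and a(0)→r(17) fit y≡3x+17 (mod 26); the inverse of 3 mod 26 is 9. Each letter's alphabet position (a=0..z=25) is mapped through 3·x+17 mod 26 — an affine cipher.
For prize: p(15)→3·15+17≡10=k; r(17)→3·17+17≡16=q; i(8)→3·8+17≡15=p; z(25)→3·25+17≡14=o; e(4)→3·4+17≡3=d (all mod 26).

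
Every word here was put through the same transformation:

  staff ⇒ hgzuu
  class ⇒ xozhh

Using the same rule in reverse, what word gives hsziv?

share

Each pair mirrors across the alphabet (s↔h, t↔g, a↔z): positions sum to 25. This is the alphabet-reversal cipher (Atbash): a becomes z, b becomes y, etc.
Reversing it on hsziv: h↔s, s↔h, z↔a, i↔r, v↔e.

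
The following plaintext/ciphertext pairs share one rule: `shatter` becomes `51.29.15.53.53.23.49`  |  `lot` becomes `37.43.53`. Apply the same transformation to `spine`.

51.45.31.41.23

s(#19)→51 and h(#8)→29: differences scale by 2, so n = 2·pos + 13. With a=1..z=26, the number is 2·pos + 13.
On spine: s=19→51, p=16→45, i=9→31, n=14→41, e=5→23.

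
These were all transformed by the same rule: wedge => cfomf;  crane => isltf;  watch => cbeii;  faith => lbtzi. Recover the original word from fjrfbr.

The shifts repeat in a cycle of length 3: positions 0,1,… shift by +6, +1, +11, then the pattern repeats.
Reversing it on fjrfbr: f−6=z, j−1=i, r−11=g, f−6=z, b−1=a, r−11=g.

zigzag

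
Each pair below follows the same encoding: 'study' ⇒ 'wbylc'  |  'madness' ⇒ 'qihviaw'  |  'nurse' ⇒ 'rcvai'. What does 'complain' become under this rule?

gwqxpimv

The shifts repeat in a cycle of length 2: positions 0,1,… shift by +4, +8, then the pattern repeats.
For complain: c+4=g, o+8=w, m+4=q, p+8=x, l+4=p, a+8=i, i+4=m, n+8=v.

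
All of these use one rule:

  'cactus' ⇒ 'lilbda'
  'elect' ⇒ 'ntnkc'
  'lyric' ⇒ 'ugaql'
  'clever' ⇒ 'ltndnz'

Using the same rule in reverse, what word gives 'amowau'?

Shifts by position in cactus: pos 0: c→l (+9), pos 1: a→i (+8), pos 2: c→l (+9), pos 3: t→b (+8) — repeating every 2. It's a Vigenère-style cipher with numeric key [9,8]: position i shifts by key[i mod 2].
Reversing it on amowau: a−9=r, m−8=e, o−9=f, w−8=o, a−9=r, u−8=m.

reform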